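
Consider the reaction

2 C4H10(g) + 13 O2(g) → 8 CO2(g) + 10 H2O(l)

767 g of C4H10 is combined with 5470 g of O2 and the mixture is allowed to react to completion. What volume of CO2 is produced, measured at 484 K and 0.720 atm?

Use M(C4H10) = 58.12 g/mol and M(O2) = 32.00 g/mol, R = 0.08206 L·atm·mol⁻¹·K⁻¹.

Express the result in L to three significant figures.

n(C4H10) = 767 / 58.12 = 13.20 mol
n(O2) = 5470 / 32.00 = 170.9 mol
For 13.20 mol C4H10, stoichiometry requires (13/2) × 13.20 = 85.80 mol O2; 170.9 mol is available, so C4H10 is limiting.
n(CO2) = (8/2) × 13.20 = 52.80 mol
V(CO2) = nRT/P = 52.80 × 0.08206 × 484 / 0.720 = 2913 L

2910 L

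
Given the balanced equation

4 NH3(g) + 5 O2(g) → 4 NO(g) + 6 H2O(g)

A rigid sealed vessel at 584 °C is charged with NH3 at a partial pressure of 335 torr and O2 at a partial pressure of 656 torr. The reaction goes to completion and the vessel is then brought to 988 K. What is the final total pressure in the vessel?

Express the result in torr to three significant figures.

With V and T fixed, P_i ∝ n_i, so the mole ratios apply directly to partial pressures at 584 °C.
P(O2) required for 335 torr of NH3 = (5/4) × 335 = 418.8 torr; available 656 torr, so NH3 is limiting.
P(O2) remaining = 656 − (5/4) × 335 = 237.2 torr
P(gaseous products) = (4+6)/4 × 335 = 837.5 torr
P_total at 584 °C = 237.2 + 837.5 = 1075 torr
Scaling to 988 K: P = 1075 × 988/857.15 = 1239 torr

1240 torr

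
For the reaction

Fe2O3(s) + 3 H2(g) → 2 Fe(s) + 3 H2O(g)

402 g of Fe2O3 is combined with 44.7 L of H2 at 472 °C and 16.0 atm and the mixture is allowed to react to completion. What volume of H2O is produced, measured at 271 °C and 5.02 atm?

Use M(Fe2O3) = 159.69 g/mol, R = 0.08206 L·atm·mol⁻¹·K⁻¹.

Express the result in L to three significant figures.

67.2 L

n(Fe2O3) = 402 / 159.69 = 2.517 mol
n(H2) = PV/RT = (16.0 × 44.7) / (0.08206 × 745.15) = 11.70 mol
For 2.517 mol Fe2O3, stoichiometry requires (3/1) × 2.517 = 7.551 mol H2; 11.70 mol is available, so Fe2O3 is limiting.
n(H2O) = (3/1) × 2.517 = 7.551 mol
V(H2O) = nRT/P = 7.551 × 0.08206 × 544.15 / 5.02 = 67.17 L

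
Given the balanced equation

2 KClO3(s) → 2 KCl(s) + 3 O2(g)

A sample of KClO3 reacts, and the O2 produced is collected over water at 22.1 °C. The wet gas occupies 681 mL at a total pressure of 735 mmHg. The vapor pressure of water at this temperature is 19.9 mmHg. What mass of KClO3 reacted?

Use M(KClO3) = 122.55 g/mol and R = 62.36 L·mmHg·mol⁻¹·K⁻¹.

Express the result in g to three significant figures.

P(O2) = 735 − 19.9 = 715.1 mmHg
n(O2) = PV/RT = (715.1 × 0.6810) / (62.36 × 295.25) = 0.02645 mol
n(KClO3) = (2/3) × 0.02645 = 0.01763 mol
m(KClO3) = 0.01763 × 122.55 = 2.161 g

2.16 g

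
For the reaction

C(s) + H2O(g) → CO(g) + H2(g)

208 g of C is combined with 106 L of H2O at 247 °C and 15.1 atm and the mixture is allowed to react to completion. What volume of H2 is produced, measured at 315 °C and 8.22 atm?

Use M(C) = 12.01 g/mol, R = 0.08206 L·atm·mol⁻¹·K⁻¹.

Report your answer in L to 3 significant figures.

102 L

n(C) = 208 / 12.01 = 17.32 mol
n(H2O) = PV/RT = (15.1 × 106) / (0.08206 × 520.15) = 37.50 mol
For 17.32 mol C, stoichiometry requires (1/1) × 17.32 = 17.32 mol H2O; 37.50 mol is available, so C is limiting.
n(H2) = (1/1) × 17.32 = 17.32 mol
V(H2) = nRT/P = 17.32 × 0.08206 × 588.15 / 8.22 = 101.7 L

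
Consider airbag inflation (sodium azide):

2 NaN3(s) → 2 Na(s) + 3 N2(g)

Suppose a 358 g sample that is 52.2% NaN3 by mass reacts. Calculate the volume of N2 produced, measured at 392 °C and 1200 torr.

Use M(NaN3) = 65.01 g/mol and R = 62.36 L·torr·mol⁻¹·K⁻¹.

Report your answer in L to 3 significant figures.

149 L

mass of NaN3 = 358 × 52.2/100 = 186.9 g
n(NaN3) = 186.9 / 65.01 = 2.875 mol
n(N2) = (3/2) × 2.875 = 4.312 mol
V = nRT/P = 4.312 × 62.36 × 665.15 / 1200 = 149.0 L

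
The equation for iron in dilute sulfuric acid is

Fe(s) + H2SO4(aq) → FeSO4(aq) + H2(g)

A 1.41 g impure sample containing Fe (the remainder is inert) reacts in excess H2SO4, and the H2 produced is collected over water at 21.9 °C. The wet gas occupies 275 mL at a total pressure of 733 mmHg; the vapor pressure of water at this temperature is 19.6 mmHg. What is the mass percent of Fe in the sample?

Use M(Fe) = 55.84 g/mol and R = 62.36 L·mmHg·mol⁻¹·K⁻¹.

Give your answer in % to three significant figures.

P(H2) = 733 − 19.6 = 713.4 mmHg
n(H2) = PV/RT = (713.4 × 0.2750) / (62.36 × 295.05) = 0.01066 mol
n(Fe) = (1/1) × 0.01066 = 0.01066 mol
m(Fe) = 0.01066 × 55.84 = 0.5953 g
%Fe = 0.5953 / 1.41 × 100 = 42.22%

42.2 %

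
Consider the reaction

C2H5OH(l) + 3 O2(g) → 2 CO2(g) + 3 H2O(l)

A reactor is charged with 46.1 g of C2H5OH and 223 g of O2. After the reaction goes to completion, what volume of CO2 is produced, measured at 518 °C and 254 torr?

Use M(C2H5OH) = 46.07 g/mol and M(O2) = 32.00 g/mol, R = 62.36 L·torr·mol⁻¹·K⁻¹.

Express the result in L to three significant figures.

n(C2H5OH) = 46.1 / 46.07 = 1.001 mol
n(O2) = 223 / 32.00 = 6.969 mol
For 1.001 mol C2H5OH, stoichiometry requires (3/1) × 1.001 = 3.003 mol O2; 6.969 mol is available, so C2H5OH is limiting.
n(CO2) = (2/1) × 1.001 = 2.002 mol
V(CO2) = nRT/P = 2.002 × 62.36 × 791.15 / 254 = 388.9 L

389 L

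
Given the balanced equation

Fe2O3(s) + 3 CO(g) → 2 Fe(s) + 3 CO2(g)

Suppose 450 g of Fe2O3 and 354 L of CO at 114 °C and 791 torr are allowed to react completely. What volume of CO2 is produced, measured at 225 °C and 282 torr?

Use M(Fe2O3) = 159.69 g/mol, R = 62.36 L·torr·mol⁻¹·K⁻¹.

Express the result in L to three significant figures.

n(Fe2O3) = 450 / 159.69 = 2.818 mol
n(CO) = PV/RT = (791 × 354) / (62.36 × 387.15) = 11.60 mol
For 2.818 mol Fe2O3, stoichiometry requires (3/1) × 2.818 = 8.454 mol CO; 11.60 mol is available, so Fe2O3 is limiting.
n(CO2) = (3/1) × 2.818 = 8.454 mol
V(CO2) = nRT/P = 8.454 × 62.36 × 498.15 / 282 = 931.3 L

931 L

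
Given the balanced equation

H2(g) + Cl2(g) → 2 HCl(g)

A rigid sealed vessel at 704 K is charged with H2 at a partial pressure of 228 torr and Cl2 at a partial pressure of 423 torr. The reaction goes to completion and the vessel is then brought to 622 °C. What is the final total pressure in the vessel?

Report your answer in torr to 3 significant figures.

828 torr

Because the vessel is rigid and T is held at 704 K, work the stoichiometry in partial pressures (P_i = n_iRT/V).
P(Cl2) required for 228 torr of H2 = (1/1) × 228 = 228.0 torr; available 423 torr, so H2 is limiting.
P(Cl2) remaining = 423 − (1/1) × 228 = 195.0 torr
P(gaseous products) = (2)/1 × 228 = 456.0 torr
P_total at 704 K = 195.0 + 456.0 = 651.0 torr
Scaling to 622 °C: P = 651.0 × 895.15/704 = 827.8 torr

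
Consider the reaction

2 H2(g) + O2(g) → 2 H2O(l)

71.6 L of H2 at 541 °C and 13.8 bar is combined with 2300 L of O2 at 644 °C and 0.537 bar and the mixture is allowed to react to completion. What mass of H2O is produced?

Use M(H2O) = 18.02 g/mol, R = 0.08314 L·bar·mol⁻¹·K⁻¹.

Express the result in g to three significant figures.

n(H2) = PV/RT = (13.8 × 71.6) / (0.08314 × 814.15) = 14.60 mol
n(O2) = PV/RT = (0.537 × 2300) / (0.08314 × 917.15) = 16.20 mol
For 14.60 mol H2, stoichiometry requires (1/2) × 14.60 = 7.300 mol O2; 16.20 mol is available, so H2 is limiting.
n(H2O) = (2/2) × 14.60 = 14.60 mol
m(H2O) = 14.60 × 18.02 = 263.1 g

263 g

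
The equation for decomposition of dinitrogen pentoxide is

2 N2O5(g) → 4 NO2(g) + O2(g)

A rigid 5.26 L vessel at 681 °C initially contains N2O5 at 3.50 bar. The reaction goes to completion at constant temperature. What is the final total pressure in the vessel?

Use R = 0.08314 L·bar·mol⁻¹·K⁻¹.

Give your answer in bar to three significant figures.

8.75 bar

Rigid vessel, constant T ⇒ P scales with total gas moles (2 → 5).
P_final = (5/2) × 3.50 = 8.750 bar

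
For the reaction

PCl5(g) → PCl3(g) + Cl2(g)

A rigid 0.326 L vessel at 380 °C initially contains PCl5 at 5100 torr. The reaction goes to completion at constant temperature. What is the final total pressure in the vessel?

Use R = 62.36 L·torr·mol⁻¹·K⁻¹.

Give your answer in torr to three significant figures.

At constant T and V, P ∝ n(gas): 1 mol gas → 2 mol gas.
P_final = (2/1) × 5100 = 10200 torr

10200 torr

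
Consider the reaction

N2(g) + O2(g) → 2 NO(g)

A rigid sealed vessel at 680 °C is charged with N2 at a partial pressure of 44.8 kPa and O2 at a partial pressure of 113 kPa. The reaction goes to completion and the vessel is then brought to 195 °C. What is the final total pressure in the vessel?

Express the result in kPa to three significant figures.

With V and T fixed, P_i ∝ n_i, so the mole ratios apply directly to partial pressures at 680 °C.
P(O2) required for 44.8 kPa of N2 = (1/1) × 44.8 = 44.80 kPa; available 113 kPa, so N2 is limiting.
P(O2) remaining = 113 − (1/1) × 44.8 = 68.20 kPa
P(gaseous products) = (2)/1 × 44.8 = 89.60 kPa
P_total at 680 °C = 68.20 + 89.60 = 157.8 kPa
Scaling to 195 °C: P = 157.8 × 468.15/953.15 = 77.51 kPa

77.5 kPa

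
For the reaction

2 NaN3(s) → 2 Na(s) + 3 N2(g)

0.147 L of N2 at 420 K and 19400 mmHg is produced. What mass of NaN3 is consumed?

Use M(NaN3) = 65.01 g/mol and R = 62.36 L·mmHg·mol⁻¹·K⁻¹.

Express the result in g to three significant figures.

n(N2) = PV/RT = (19400 × 0.147) / (62.36 × 420) = 0.1089 mol
n(NaN3) = (2/3) × 0.1089 = 0.07260 mol
m(NaN3) = 0.07260 × 65.01 = 4.720 g

4.72 g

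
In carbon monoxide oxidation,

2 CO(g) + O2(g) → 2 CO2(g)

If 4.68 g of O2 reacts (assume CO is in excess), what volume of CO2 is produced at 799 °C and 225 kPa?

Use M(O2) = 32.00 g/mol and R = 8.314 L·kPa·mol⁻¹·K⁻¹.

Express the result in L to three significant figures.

11.6 L

n(O2) = 4.680 / 32.00 = 0.1462 mol
n(CO2) = (2/1) × 0.1462 = 0.2924 mol
V = nRT/P = 0.2924 × 8.314 × 1072.15 / 225 = 11.58 L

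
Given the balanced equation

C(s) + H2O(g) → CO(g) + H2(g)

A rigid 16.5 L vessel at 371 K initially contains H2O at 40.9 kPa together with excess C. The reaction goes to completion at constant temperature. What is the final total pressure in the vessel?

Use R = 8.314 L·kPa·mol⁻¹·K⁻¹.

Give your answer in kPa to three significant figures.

Since T and V are fixed, P_final/P_initial = n_final/n_initial = 2/1.
P_final = (2/1) × 40.9 = 81.80 kPa

81.8 kPa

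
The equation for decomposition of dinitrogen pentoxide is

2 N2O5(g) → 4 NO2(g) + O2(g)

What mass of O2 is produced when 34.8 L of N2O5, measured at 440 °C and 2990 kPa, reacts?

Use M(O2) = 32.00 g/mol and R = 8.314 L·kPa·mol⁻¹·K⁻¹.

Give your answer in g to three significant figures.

n(N2O5) = PV/RT = (2990 × 34.8) / (8.314 × 713.15) = 17.55 mol
n(O2) = (1/2) × 17.55 = 8.775 mol
m(O2) = 8.775 × 32.00 = 280.8 g

281 g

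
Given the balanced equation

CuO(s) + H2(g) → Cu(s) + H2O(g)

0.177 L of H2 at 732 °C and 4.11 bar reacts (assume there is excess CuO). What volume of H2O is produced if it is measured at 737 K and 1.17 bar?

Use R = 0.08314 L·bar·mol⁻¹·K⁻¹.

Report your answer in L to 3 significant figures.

n(H2) = PV/RT = (4.11 × 0.177) / (0.08314 × 1005.15) = 0.008705 mol
n(H2O) = (1/1) × 0.008705 = 0.008705 mol
V = nRT/P = 0.008705 × 0.08314 × 737 / 1.17 = 0.4559 L

0.456 L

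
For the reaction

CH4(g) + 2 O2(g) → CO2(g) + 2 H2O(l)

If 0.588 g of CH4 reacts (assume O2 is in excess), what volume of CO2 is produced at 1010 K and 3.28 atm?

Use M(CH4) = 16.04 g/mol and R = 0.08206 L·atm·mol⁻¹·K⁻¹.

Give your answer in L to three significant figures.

n(CH4) = 0.5880 / 16.04 = 0.03666 mol
n(CO2) = (1/1) × 0.03666 = 0.03666 mol
V = nRT/P = 0.03666 × 0.08206 × 1010 / 3.28 = 0.9263 L

0.926 L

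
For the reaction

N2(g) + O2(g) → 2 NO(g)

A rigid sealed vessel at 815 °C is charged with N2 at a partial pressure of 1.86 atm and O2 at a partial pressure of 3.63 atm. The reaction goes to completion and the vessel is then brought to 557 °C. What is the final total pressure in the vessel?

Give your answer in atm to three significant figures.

Because the vessel is rigid and T is held at 815 °C, work the stoichiometry in partial pressures (P_i = n_iRT/V).
P(O2) required for 1.86 atm of N2 = (1/1) × 1.86 = 1.860 atm; available 3.63 atm, so N2 is limiting.
P(O2) remaining = 3.63 − (1/1) × 1.86 = 1.770 atm
P(gaseous products) = (2)/1 × 1.86 = 3.720 atm
P_total at 815 °C = 1.770 + 3.720 = 5.490 atm
Scaling to 557 °C: P = 5.490 × 830.15/1088.15 = 4.188 atm

4.19 atm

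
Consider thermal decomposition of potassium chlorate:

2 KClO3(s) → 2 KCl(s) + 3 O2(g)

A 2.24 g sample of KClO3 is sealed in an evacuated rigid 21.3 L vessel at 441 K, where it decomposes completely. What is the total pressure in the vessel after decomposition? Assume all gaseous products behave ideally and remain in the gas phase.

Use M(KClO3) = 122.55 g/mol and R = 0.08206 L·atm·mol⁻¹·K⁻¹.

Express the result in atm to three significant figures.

0.0466 atm

n(KClO3) = 2.24 / 122.55 = 0.01828 mol
n(gas produced) = (3/2) × 0.01828 = 0.02742 mol
P = nRT/V = 0.02742 × 0.08206 × 441 / 21.3 = 0.04659 atm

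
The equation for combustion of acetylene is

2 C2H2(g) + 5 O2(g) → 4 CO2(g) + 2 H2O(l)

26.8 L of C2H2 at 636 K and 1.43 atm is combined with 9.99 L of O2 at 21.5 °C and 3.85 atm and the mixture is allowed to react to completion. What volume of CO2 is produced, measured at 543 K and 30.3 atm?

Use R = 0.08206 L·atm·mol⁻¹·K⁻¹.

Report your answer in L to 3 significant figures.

1.87 L

n(C2H2) = PV/RT = (1.43 × 26.8) / (0.08206 × 636) = 0.7343 mol
n(O2) = PV/RT = (3.85 × 9.99) / (0.08206 × 294.65) = 1.591 mol
For 0.7343 mol C2H2, stoichiometry requires (5/2) × 0.7343 = 1.836 mol O2; 1.591 mol is available, so O2 is limiting.
n(CO2) = (4/5) × 1.591 = 1.273 mol
V(CO2) = nRT/P = 1.273 × 0.08206 × 543 / 30.3 = 1.872 L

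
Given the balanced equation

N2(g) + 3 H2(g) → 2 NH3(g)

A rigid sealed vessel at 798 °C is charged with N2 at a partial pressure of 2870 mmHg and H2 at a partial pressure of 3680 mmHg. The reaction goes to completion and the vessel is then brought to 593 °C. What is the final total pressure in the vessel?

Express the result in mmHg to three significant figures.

3310 mmHg

With V and T fixed, P_i ∝ n_i, so the mole ratios apply directly to partial pressures at 798 °C.
P(H2) required for 2870 mmHg of N2 = (3/1) × 2870 = 8610 mmHg; available 3680 mmHg, so H2 is limiting.
P(N2) remaining = 2870 − (1/3) × 3680 = 1643 mmHg
P(gaseous products) = (2)/3 × 3680 = 2453 mmHg
P_total at 798 °C = 1643 + 2453 = 4096 mmHg
Scaling to 593 °C: P = 4096 × 866.15/1071.15 = 3312 mmHg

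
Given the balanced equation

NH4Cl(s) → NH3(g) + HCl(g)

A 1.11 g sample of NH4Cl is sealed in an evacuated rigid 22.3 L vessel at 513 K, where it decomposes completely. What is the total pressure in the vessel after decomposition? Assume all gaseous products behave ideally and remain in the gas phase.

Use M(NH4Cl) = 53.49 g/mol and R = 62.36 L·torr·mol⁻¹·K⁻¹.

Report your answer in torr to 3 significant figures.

n(NH4Cl) = 1.11 / 53.49 = 0.02075 mol
n(gas produced) = (2/1) × 0.02075 = 0.04150 mol
P = nRT/V = 0.04150 × 62.36 × 513 / 22.3 = 59.53 torr

59.5 torr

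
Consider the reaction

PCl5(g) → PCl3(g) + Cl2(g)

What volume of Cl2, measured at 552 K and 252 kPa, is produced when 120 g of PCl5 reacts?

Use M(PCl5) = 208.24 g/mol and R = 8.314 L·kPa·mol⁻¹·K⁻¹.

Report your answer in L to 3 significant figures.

n(PCl5) = 120.0 / 208.24 = 0.5763 mol
n(Cl2) = (1/1) × 0.5763 = 0.5763 mol
V = nRT/P = 0.5763 × 8.314 × 552 / 252 = 10.50 L

10.5 L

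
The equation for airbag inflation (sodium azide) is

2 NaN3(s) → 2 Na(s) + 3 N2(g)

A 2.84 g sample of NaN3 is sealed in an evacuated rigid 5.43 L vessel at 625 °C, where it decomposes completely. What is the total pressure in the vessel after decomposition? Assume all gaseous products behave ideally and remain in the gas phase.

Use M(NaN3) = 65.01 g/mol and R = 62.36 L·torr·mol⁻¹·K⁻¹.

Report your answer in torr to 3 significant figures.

n(NaN3) = 2.84 / 65.01 = 0.04369 mol
n(gas produced) = (3/2) × 0.04369 = 0.06553 mol
P = nRT/V = 0.06553 × 62.36 × 898.15 / 5.43 = 675.9 torr

676 torr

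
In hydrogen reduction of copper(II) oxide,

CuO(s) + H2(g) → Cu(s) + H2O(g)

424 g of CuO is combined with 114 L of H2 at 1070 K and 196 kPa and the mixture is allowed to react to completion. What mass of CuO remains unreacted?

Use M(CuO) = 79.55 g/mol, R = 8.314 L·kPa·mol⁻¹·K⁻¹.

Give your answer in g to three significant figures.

n(CuO) = 424 / 79.55 = 5.330 mol
n(H2) = PV/RT = (196 × 114) / (8.314 × 1070) = 2.512 mol
For 5.330 mol CuO, stoichiometry requires (1/1) × 5.330 = 5.330 mol H2; 2.512 mol is available, so H2 is limiting.
n(CuO) consumed = (1/1) × 2.512 = 2.512 mol; remaining = 5.330 − 2.512 = 2.818 mol
m(CuO) = 2.818 × 79.55 = 224.2 g

224 g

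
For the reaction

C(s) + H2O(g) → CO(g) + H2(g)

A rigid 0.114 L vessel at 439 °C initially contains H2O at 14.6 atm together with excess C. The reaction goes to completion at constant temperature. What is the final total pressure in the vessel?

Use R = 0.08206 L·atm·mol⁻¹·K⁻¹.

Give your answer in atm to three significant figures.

29.2 atm

Since T and V are fixed, P_final/P_initial = n_final/n_initial = 2/1.
P_final = (2/1) × 14.6 = 29.20 atm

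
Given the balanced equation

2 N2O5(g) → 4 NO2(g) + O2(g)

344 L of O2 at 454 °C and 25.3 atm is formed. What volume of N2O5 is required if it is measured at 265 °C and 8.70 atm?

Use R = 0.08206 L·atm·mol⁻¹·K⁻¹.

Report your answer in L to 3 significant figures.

1480 L

n(O2) = PV/RT = (25.3 × 344) / (0.08206 × 727.15) = 145.9 mol
n(N2O5) = (2/1) × 145.9 = 291.8 mol
V = nRT/P = 291.8 × 0.08206 × 538.15 / 8.70 = 1481 L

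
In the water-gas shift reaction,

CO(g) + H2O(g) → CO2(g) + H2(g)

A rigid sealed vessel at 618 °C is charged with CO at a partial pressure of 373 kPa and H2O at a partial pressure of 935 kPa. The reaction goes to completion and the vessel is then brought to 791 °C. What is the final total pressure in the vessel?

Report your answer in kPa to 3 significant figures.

1560 kPa

With V and T fixed, P_i ∝ n_i, so the mole ratios apply directly to partial pressures at 618 °C.
P(H2O) required for 373 kPa of CO = (1/1) × 373 = 373.0 kPa; available 935 kPa, so CO is limiting.
P(H2O) remaining = 935 − (1/1) × 373 = 562.0 kPa
P(gaseous products) = (1+1)/1 × 373 = 746.0 kPa
P_total at 618 °C = 562.0 + 746.0 = 1308 kPa
Scaling to 791 °C: P = 1308 × 1064.15/891.15 = 1562 kPa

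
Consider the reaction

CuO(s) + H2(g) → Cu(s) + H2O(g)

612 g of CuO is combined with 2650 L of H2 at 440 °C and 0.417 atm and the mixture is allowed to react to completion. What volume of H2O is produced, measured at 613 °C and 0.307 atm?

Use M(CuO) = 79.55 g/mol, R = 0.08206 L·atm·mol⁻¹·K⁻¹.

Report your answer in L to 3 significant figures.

1820 L

n(CuO) = 612 / 79.55 = 7.693 mol
n(H2) = PV/RT = (0.417 × 2650) / (0.08206 × 713.15) = 18.88 mol
For 7.693 mol CuO, stoichiometry requires (1/1) × 7.693 = 7.693 mol H2; 18.88 mol is available, so CuO is limiting.
n(H2O) = (1/1) × 7.693 = 7.693 mol
V(H2O) = nRT/P = 7.693 × 0.08206 × 886.15 / 0.307 = 1822 L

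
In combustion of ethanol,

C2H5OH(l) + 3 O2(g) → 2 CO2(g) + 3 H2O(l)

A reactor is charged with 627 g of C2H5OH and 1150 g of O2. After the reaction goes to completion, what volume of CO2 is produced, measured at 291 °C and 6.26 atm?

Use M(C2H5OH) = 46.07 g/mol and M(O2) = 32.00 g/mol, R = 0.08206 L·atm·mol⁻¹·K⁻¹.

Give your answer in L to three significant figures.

n(C2H5OH) = 627 / 46.07 = 13.61 mol
n(O2) = 1150 / 32.00 = 35.94 mol
For 13.61 mol C2H5OH, stoichiometry requires (3/1) × 13.61 = 40.83 mol O2; 35.94 mol is available, so O2 is limiting.
n(CO2) = (2/3) × 35.94 = 23.96 mol
V(CO2) = nRT/P = 23.96 × 0.08206 × 564.15 / 6.26 = 177.2 L

177 L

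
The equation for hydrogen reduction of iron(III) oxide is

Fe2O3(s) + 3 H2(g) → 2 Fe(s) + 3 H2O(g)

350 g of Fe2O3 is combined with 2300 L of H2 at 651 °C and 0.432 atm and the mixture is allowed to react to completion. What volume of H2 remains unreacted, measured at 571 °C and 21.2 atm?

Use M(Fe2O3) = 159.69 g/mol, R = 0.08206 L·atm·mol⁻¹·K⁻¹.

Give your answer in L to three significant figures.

21.3 L

n(Fe2O3) = 350 / 159.69 = 2.192 mol
n(H2) = PV/RT = (0.432 × 2300) / (0.08206 × 924.15) = 13.10 mol
For 2.192 mol Fe2O3, stoichiometry requires (3/1) × 2.192 = 6.576 mol H2; 13.10 mol is available, so Fe2O3 is limiting.
n(H2) consumed = (3/1) × 2.192 = 6.576 mol; remaining = 13.10 − 6.576 = 6.524 mol
V(H2) = nRT/P = 6.524 × 0.08206 × 844.15 / 21.2 = 21.32 L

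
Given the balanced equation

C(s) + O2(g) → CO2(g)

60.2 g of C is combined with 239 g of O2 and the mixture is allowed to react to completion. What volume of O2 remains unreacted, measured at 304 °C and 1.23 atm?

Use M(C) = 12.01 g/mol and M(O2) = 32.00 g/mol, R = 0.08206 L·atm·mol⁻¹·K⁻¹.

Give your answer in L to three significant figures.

n(C) = 60.2 / 12.01 = 5.012 mol
n(O2) = 239 / 32.00 = 7.469 mol
For 5.012 mol C, stoichiometry requires (1/1) × 5.012 = 5.012 mol O2; 7.469 mol is available, so C is limiting.
n(O2) consumed = (1/1) × 5.012 = 5.012 mol; remaining = 7.469 − 5.012 = 2.457 mol
V(O2) = nRT/P = 2.457 × 0.08206 × 577.15 / 1.23 = 94.61 L

94.6 L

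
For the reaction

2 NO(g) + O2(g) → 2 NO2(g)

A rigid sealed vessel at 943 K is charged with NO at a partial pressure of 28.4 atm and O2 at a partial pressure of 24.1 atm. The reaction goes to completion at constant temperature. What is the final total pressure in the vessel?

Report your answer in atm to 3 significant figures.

38.3 atm

With V and T fixed, P_i ∝ n_i, so the mole ratios apply directly to partial pressures at 943 K.
P(O2) required for 28.4 atm of NO = (1/2) × 28.4 = 14.20 atm; available 24.1 atm, so NO is limiting.
P(O2) remaining = 24.1 − (1/2) × 28.4 = 9.900 atm
P(gaseous products) = (2)/2 × 28.4 = 28.40 atm
P_total at 943 K = 9.900 + 28.40 = 38.30 atm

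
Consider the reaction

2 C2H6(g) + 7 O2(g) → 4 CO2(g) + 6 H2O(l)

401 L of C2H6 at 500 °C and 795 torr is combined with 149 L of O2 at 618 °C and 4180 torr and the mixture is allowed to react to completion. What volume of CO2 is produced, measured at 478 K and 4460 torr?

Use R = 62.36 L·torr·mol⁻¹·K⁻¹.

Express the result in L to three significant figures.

42.8 L

n(C2H6) = PV/RT = (795 × 401) / (62.36 × 773.15) = 6.612 mol
n(O2) = PV/RT = (4180 × 149) / (62.36 × 891.15) = 11.21 mol
For 6.612 mol C2H6, stoichiometry requires (7/2) × 6.612 = 23.14 mol O2; 11.21 mol is available, so O2 is limiting.
n(CO2) = (4/7) × 11.21 = 6.406 mol
V(CO2) = nRT/P = 6.406 × 62.36 × 478 / 4460 = 42.81 L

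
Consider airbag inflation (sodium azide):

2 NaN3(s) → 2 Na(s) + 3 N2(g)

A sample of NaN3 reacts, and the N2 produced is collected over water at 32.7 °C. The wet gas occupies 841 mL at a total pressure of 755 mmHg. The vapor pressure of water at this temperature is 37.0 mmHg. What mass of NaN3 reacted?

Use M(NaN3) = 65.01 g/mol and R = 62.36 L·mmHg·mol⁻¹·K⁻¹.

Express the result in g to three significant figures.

1.37 g

P(N2) = 755 − 37.0 = 718.0 mmHg
n(N2) = PV/RT = (718.0 × 0.8410) / (62.36 × 305.85) = 0.03166 mol
n(NaN3) = (2/3) × 0.03166 = 0.02111 mol
m(NaN3) = 0.02111 × 65.01 = 1.372 g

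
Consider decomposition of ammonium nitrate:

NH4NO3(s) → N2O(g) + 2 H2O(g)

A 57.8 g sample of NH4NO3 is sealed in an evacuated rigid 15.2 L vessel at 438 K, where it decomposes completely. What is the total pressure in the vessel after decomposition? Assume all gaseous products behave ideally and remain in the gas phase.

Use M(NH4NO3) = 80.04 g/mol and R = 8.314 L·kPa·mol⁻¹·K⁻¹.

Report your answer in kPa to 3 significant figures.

519 kPa

n(NH4NO3) = 57.8 / 80.04 = 0.7221 mol
n(gas produced) = (3/1) × 0.7221 = 2.166 mol
P = nRT/V = 2.166 × 8.314 × 438 / 15.2 = 518.9 kPa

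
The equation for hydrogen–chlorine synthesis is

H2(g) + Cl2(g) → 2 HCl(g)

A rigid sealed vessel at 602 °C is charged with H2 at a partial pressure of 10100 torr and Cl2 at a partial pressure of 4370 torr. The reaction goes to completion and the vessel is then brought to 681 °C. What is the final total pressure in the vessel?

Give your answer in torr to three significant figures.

At constant V, partial pressures at 602 °C are proportional to moles, so apply stoichiometry directly to pressures.
P(Cl2) required for 10100 torr of H2 = (1/1) × 10100 = 10100 torr; available 4370 torr, so Cl2 is limiting.
P(H2) remaining = 10100 − (1/1) × 4370 = 5730 torr
P(gaseous products) = (2)/1 × 4370 = 8740 torr
P_total at 602 °C = 5730 + 8740 = 14470 torr
Scaling to 681 °C: P = 14470 × 954.15/875.15 = 15780 torr

15800 torr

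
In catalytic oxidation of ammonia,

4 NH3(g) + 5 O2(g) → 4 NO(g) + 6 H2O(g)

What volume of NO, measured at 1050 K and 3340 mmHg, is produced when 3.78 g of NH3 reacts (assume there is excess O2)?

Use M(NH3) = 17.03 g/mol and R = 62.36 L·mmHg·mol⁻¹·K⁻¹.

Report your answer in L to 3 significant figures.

n(NH3) = 3.780 / 17.03 = 0.2220 mol
n(NO) = (4/4) × 0.2220 = 0.2220 mol
V = nRT/P = 0.2220 × 62.36 × 1050 / 3340 = 4.352 L

4.35 L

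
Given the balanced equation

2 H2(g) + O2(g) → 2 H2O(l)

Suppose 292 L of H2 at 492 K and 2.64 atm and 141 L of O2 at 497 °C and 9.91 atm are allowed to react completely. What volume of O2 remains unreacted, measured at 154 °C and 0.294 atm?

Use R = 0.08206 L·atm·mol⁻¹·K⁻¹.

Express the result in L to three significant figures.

1500 L

n(H2) = PV/RT = (2.64 × 292) / (0.08206 × 492) = 19.09 mol
n(O2) = PV/RT = (9.91 × 141) / (0.08206 × 770.15) = 22.11 mol
For 19.09 mol H2, stoichiometry requires (1/2) × 19.09 = 9.545 mol O2; 22.11 mol is available, so H2 is limiting.
n(O2) consumed = (1/2) × 19.09 = 9.545 mol; remaining = 22.11 − 9.545 = 12.56 mol
V(O2) = nRT/P = 12.56 × 0.08206 × 427.15 / 0.294 = 1497 L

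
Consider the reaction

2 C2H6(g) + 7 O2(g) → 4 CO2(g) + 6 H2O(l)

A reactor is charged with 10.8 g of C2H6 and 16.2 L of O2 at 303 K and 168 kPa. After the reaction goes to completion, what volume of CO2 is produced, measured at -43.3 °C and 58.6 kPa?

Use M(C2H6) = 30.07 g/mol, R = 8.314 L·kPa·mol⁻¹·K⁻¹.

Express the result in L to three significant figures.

20.1 L

n(C2H6) = 10.8 / 30.07 = 0.3592 mol
n(O2) = PV/RT = (168 × 16.2) / (8.314 × 303) = 1.080 mol
For 0.3592 mol C2H6, stoichiometry requires (7/2) × 0.3592 = 1.257 mol O2; 1.080 mol is available, so O2 is limiting.
n(CO2) = (4/7) × 1.080 = 0.6171 mol
V(CO2) = nRT/P = 0.6171 × 8.314 × 229.85 / 58.6 = 20.12 L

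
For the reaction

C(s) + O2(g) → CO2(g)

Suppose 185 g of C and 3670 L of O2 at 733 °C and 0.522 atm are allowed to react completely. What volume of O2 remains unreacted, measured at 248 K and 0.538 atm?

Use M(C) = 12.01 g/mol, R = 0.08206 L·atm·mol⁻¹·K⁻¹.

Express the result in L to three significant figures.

n(C) = 185 / 12.01 = 15.40 mol
n(O2) = PV/RT = (0.522 × 3670) / (0.08206 × 1006.15) = 23.20 mol
For 15.40 mol C, stoichiometry requires (1/1) × 15.40 = 15.40 mol O2; 23.20 mol is available, so C is limiting.
n(O2) consumed = (1/1) × 15.40 = 15.40 mol; remaining = 23.20 − 15.40 = 7.800 mol
V(O2) = nRT/P = 7.800 × 0.08206 × 248 / 0.538 = 295.0 L

295 L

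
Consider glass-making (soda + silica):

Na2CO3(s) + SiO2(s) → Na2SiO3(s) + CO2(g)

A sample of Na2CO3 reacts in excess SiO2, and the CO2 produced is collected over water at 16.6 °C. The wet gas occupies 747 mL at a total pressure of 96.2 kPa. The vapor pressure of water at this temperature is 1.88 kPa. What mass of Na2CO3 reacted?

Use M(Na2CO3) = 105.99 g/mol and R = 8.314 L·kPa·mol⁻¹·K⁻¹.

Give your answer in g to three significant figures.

P(CO2) = 96.2 − 1.88 = 94.32 kPa
n(CO2) = PV/RT = (94.32 × 0.7470) / (8.314 × 289.75) = 0.02925 mol
n(Na2CO3) = (1/1) × 0.02925 = 0.02925 mol
m(Na2CO3) = 0.02925 × 105.99 = 3.100 g

3.10 g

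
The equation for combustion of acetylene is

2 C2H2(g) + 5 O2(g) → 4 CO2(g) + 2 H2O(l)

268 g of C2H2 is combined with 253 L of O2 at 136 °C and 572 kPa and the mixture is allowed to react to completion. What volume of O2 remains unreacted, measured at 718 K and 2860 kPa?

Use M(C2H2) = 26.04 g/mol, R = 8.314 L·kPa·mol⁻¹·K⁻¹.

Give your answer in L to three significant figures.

35.1 L

n(C2H2) = 268 / 26.04 = 10.29 mol
n(O2) = PV/RT = (572 × 253) / (8.314 × 409.15) = 42.54 mol
For 10.29 mol C2H2, stoichiometry requires (5/2) × 10.29 = 25.72 mol O2; 42.54 mol is available, so C2H2 is limiting.
n(O2) consumed = (5/2) × 10.29 = 25.72 mol; remaining = 42.54 − 25.72 = 16.82 mol
V(O2) = nRT/P = 16.82 × 8.314 × 718 / 2860 = 35.11 L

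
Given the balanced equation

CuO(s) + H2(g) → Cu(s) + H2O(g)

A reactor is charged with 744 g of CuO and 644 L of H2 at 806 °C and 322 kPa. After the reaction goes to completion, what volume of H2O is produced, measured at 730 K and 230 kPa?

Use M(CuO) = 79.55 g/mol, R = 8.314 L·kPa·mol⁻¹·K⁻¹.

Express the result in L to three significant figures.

247 L

n(CuO) = 744 / 79.55 = 9.353 mol
n(H2) = PV/RT = (322 × 644) / (8.314 × 1079.15) = 23.11 mol
For 9.353 mol CuO, stoichiometry requires (1/1) × 9.353 = 9.353 mol H2; 23.11 mol is available, so CuO is limiting.
n(H2O) = (1/1) × 9.353 = 9.353 mol
V(H2O) = nRT/P = 9.353 × 8.314 × 730 / 230 = 246.8 L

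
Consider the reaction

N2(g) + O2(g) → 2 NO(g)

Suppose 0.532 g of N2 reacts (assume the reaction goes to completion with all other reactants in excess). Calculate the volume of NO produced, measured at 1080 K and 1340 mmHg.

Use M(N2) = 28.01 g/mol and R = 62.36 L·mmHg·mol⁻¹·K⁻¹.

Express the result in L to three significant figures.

n(N2) = 0.5320 / 28.01 = 0.01899 mol
n(NO) = (2/1) × 0.01899 = 0.03798 mol
V = nRT/P = 0.03798 × 62.36 × 1080 / 1340 = 1.909 L

1.91 L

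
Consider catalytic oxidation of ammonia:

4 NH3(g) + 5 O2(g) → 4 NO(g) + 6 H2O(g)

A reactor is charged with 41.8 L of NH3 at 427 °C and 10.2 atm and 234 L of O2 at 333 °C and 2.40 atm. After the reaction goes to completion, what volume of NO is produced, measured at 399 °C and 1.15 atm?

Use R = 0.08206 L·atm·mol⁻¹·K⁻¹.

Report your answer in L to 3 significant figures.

356 L

n(NH3) = PV/RT = (10.2 × 41.8) / (0.08206 × 700.15) = 7.421 mol
n(O2) = PV/RT = (2.40 × 234) / (0.08206 × 606.15) = 11.29 mol
For 7.421 mol NH3, stoichiometry requires (5/4) × 7.421 = 9.276 mol O2; 11.29 mol is available, so NH3 is limiting.
n(NO) = (4/4) × 7.421 = 7.421 mol
V(NO) = nRT/P = 7.421 × 0.08206 × 672.15 / 1.15 = 355.9 L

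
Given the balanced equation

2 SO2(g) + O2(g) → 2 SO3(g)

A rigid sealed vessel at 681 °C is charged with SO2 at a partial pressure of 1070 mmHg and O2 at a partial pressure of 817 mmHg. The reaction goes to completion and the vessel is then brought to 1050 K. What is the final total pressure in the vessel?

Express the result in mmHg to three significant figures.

At constant V, partial pressures at 681 °C are proportional to moles, so apply stoichiometry directly to pressures.
P(O2) required for 1070 mmHg of SO2 = (1/2) × 1070 = 535.0 mmHg; available 817 mmHg, so SO2 is limiting.
P(O2) remaining = 817 − (1/2) × 1070 = 282.0 mmHg
P(gaseous products) = (2)/2 × 1070 = 1070 mmHg
P_total at 681 °C = 282.0 + 1070 = 1352 mmHg
Scaling to 1050 K: P = 1352 × 1050/954.15 = 1488 mmHg

1490 mmHg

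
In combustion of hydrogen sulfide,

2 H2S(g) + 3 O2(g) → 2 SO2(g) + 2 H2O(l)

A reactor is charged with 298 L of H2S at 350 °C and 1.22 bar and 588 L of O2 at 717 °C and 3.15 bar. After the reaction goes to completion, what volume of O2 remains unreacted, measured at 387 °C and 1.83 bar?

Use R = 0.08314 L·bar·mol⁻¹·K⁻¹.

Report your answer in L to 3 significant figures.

359 L

n(H2S) = PV/RT = (1.22 × 298) / (0.08314 × 623.15) = 7.017 mol
n(O2) = PV/RT = (3.15 × 588) / (0.08314 × 990.15) = 22.50 mol
For 7.017 mol H2S, stoichiometry requires (3/2) × 7.017 = 10.53 mol O2; 22.50 mol is available, so H2S is limiting.
n(O2) consumed = (3/2) × 7.017 = 10.53 mol; remaining = 22.50 − 10.53 = 11.97 mol
V(O2) = nRT/P = 11.97 × 0.08314 × 660.15 / 1.83 = 359.0 L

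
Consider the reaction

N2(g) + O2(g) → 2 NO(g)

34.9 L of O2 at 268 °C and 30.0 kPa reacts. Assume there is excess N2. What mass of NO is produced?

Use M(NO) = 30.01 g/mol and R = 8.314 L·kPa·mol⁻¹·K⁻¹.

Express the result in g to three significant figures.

n(O2) = PV/RT = (30.0 × 34.9) / (8.314 × 541.15) = 0.2327 mol
n(NO) = (2/1) × 0.2327 = 0.4654 mol
m(NO) = 0.4654 × 30.01 = 13.97 g

14.0 g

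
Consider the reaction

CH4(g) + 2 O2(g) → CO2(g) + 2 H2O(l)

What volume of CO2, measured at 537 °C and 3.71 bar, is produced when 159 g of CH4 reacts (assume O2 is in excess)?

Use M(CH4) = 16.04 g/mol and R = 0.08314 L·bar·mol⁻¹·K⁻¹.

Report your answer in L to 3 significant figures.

n(CH4) = 159.0 / 16.04 = 9.913 mol
n(CO2) = (1/1) × 9.913 = 9.913 mol
V = nRT/P = 9.913 × 0.08314 × 810.15 / 3.71 = 180.0 L

180 L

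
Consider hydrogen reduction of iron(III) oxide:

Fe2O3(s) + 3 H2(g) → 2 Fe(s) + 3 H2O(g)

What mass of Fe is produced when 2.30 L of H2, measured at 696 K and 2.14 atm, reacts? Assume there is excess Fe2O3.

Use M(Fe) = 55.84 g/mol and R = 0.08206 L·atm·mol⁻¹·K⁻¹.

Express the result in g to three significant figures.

3.21 g

n(H2) = PV/RT = (2.14 × 2.30) / (0.08206 × 696) = 0.08618 mol
n(Fe) = (2/3) × 0.08618 = 0.05745 mol
m(Fe) = 0.05745 × 55.84 = 3.208 g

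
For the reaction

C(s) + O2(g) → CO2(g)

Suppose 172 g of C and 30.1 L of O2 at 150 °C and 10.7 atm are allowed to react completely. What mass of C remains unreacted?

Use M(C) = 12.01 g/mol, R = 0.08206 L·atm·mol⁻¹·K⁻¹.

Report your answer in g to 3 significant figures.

n(C) = 172 / 12.01 = 14.32 mol
n(O2) = PV/RT = (10.7 × 30.1) / (0.08206 × 423.15) = 9.275 mol
For 14.32 mol C, stoichiometry requires (1/1) × 14.32 = 14.32 mol O2; 9.275 mol is available, so O2 is limiting.
n(C) consumed = (1/1) × 9.275 = 9.275 mol; remaining = 14.32 − 9.275 = 5.045 mol
m(C) = 5.045 × 12.01 = 60.59 g

60.6 g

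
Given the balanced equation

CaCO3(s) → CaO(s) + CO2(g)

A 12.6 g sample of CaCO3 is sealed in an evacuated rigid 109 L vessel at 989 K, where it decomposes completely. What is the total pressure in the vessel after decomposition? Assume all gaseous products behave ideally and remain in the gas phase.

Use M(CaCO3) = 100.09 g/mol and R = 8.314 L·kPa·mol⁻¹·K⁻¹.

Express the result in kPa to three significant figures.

n(CaCO3) = 12.6 / 100.09 = 0.1259 mol
n(gas produced) = (1/1) × 0.1259 = 0.1259 mol
P = nRT/V = 0.1259 × 8.314 × 989 / 109 = 9.497 kPa

9.50 kPa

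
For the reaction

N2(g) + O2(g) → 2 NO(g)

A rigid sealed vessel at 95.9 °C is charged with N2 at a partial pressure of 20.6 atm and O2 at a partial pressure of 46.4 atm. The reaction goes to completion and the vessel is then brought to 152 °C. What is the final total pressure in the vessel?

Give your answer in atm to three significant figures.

Because the vessel is rigid and T is held at 95.9 °C, work the stoichiometry in partial pressures (P_i = n_iRT/V).
P(O2) required for 20.6 atm of N2 = (1/1) × 20.6 = 20.60 atm; available 46.4 atm, so N2 is limiting.
P(O2) remaining = 46.4 − (1/1) × 20.6 = 25.80 atm
P(gaseous products) = (2)/1 × 20.6 = 41.20 atm
P_total at 95.9 °C = 25.80 + 41.20 = 67.00 atm
Scaling to 152 °C: P = 67.00 × 425.15/369.05 = 77.18 atm

77.2 atm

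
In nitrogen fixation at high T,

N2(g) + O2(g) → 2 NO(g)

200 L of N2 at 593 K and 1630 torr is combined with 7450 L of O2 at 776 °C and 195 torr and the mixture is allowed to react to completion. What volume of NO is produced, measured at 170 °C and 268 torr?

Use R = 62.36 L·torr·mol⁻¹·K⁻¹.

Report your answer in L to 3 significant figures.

n(N2) = PV/RT = (1630 × 200) / (62.36 × 593) = 8.816 mol
n(O2) = PV/RT = (195 × 7450) / (62.36 × 1049.15) = 22.20 mol
For 8.816 mol N2, stoichiometry requires (1/1) × 8.816 = 8.816 mol O2; 22.20 mol is available, so N2 is limiting.
n(NO) = (2/1) × 8.816 = 17.63 mol
V(NO) = nRT/P = 17.63 × 62.36 × 443.15 / 268 = 1818 L

1820 L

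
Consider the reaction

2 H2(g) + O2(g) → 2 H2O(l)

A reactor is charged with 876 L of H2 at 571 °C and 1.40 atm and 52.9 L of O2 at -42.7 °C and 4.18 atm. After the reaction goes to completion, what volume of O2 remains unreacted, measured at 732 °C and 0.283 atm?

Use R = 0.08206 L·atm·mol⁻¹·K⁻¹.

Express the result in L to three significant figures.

828 L

n(H2) = PV/RT = (1.40 × 876) / (0.08206 × 844.15) = 17.70 mol
n(O2) = PV/RT = (4.18 × 52.9) / (0.08206 × 230.45) = 11.69 mol
For 17.70 mol H2, stoichiometry requires (1/2) × 17.70 = 8.850 mol O2; 11.69 mol is available, so H2 is limiting.
n(O2) consumed = (1/2) × 17.70 = 8.850 mol; remaining = 11.69 − 8.850 = 2.840 mol
V(O2) = nRT/P = 2.840 × 0.08206 × 1005.15 / 0.283 = 827.7 L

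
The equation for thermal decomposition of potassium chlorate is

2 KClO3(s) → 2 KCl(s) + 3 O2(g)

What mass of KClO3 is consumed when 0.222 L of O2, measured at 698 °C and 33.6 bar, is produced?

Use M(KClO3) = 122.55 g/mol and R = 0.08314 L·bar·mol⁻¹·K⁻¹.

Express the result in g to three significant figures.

7.55 g

n(O2) = PV/RT = (33.6 × 0.222) / (0.08314 × 971.15) = 0.09238 mol
n(KClO3) = (2/3) × 0.09238 = 0.06159 mol
m(KClO3) = 0.06159 × 122.55 = 7.548 g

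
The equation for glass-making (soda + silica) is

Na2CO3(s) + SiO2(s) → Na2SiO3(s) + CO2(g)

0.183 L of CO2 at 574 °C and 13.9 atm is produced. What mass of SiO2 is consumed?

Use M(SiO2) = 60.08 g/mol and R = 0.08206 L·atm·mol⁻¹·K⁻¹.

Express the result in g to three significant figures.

2.20 g

n(CO2) = PV/RT = (13.9 × 0.183) / (0.08206 × 847.15) = 0.03659 mol
n(SiO2) = (1/1) × 0.03659 = 0.03659 mol
m(SiO2) = 0.03659 × 60.08 = 2.198 g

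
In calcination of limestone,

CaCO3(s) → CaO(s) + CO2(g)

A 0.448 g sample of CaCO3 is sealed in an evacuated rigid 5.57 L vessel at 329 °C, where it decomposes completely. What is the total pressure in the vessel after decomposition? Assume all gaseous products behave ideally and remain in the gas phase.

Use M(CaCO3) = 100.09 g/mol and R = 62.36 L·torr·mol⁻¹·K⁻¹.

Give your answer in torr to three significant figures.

30.2 torr

n(CaCO3) = 0.448 / 100.09 = 0.004476 mol
n(gas produced) = (1/1) × 0.004476 = 0.004476 mol
P = nRT/V = 0.004476 × 62.36 × 602.15 / 5.57 = 30.17 torr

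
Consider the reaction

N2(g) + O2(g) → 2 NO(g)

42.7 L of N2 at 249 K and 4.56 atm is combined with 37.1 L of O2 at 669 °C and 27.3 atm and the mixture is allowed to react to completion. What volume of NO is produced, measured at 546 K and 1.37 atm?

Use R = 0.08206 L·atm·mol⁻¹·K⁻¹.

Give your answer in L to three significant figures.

n(N2) = PV/RT = (4.56 × 42.7) / (0.08206 × 249) = 9.529 mol
n(O2) = PV/RT = (27.3 × 37.1) / (0.08206 × 942.15) = 13.10 mol
For 9.529 mol N2, stoichiometry requires (1/1) × 9.529 = 9.529 mol O2; 13.10 mol is available, so N2 is limiting.
n(NO) = (2/1) × 9.529 = 19.06 mol
V(NO) = nRT/P = 19.06 × 0.08206 × 546 / 1.37 = 623.3 L

623 L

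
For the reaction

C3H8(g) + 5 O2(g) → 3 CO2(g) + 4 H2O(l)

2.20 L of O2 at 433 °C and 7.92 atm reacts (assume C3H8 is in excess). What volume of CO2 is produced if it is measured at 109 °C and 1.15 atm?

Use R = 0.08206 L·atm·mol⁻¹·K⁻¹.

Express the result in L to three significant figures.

n(O2) = PV/RT = (7.92 × 2.20) / (0.08206 × 706.15) = 0.3007 mol
n(CO2) = (3/5) × 0.3007 = 0.1804 mol
V = nRT/P = 0.1804 × 0.08206 × 382.15 / 1.15 = 4.919 L

4.92 L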